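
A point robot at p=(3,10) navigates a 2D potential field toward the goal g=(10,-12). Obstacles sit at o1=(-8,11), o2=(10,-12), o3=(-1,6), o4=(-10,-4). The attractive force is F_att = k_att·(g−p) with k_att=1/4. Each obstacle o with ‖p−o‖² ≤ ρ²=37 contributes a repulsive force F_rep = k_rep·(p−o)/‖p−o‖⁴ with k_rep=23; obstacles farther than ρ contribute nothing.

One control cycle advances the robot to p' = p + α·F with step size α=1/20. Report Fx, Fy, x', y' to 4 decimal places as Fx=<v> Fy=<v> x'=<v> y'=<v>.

Fx=1.8398 Fy=-5.4102 x'=3.0920 y'=9.7295

F_att = 1/4·(g−p) = 1/4·(7,-22) = (1.7500,-5.5000)
o1: d²=122 > ρ²=37 → inactive
o2: d²=533 > ρ²=37 → inactive
o3: d²=32 ≤ ρ²=37; F_rep = 23·(4,4)/32² = (0.0898,0.0898)
o4: d²=365 > ρ²=37 → inactive
F = F_att + ΣF_rep = (1.8398,-5.4102)
p' = p + 1/20·F = (3.0920,9.7295)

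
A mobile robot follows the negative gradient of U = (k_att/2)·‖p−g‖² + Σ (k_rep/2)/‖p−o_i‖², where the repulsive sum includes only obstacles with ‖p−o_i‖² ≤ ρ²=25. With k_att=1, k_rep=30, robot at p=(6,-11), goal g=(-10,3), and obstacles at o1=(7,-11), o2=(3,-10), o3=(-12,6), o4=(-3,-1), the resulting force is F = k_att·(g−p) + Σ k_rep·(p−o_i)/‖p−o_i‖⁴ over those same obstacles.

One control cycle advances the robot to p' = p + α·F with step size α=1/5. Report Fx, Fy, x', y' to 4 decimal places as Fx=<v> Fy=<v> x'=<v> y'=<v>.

F_att = 1·(g−p) = 1·(-16,14) = (-16.0000,14.0000)
o1: d²=1 ≤ ρ²=25; F_rep = 30·(-1,0)/1² = (-30.0000,0.0000)
o2: d²=10 ≤ ρ²=25; F_rep = 30·(3,-1)/10² = (0.9000,-0.3000)
o3: d²=613 > ρ²=25 → inactive
o4: d²=181 > ρ²=25 → inactive
F = F_att + ΣF_rep = (-45.1000,13.7000)
p' = p + 1/5·F = (-3.0200,-8.2600)

Fx=-45.1000 Fy=13.7000 x'=-3.0200 y'=-8.2600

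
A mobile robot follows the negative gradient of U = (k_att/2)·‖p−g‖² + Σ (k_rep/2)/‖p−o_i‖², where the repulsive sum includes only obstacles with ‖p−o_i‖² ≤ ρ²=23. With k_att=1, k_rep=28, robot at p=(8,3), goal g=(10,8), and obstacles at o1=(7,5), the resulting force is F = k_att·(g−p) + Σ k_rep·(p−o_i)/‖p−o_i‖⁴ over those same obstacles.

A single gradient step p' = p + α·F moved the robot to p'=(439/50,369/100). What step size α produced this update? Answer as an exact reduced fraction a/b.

α = 1/4

F_att = 1·(g−p) = 1·(2,5) = (2.0000,5.0000)
o1: d²=5 ≤ ρ²=23; F_rep = 28·(1,-2)/5² = (1.1200,-2.2400)
F = F_att + ΣF_rep = (3.1200,2.7600)
Δp = p'−p = (0.7800,0.6900); α = Δx/Fx = (39/50) / (78/25) = 1/4
check: Δy/Fy = (69/100) / (69/25) = 1/4 ✓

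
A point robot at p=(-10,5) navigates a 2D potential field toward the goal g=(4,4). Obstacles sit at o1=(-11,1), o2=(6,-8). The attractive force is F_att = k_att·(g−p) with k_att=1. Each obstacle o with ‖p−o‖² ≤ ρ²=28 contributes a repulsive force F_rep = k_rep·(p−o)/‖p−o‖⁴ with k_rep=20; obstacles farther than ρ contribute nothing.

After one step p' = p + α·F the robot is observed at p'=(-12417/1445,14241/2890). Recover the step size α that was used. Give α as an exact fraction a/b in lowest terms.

α = 1/10

F_att = 1·(g−p) = 1·(14,-1) = (14.0000,-1.0000)
o1: d²=17 ≤ ρ²=28; F_rep = 20·(1,4)/17² = (0.0692,0.2768)
o2: d²=425 > ρ²=28 → inactive
F = F_att + ΣF_rep = (14.0692,-0.7232)
Δp = p'−p = (1.4069,-0.0723); α = Δx/Fx = (2033/1445) / (4066/289) = 1/10
check: Δy/Fy = (-209/2890) / (-209/289) = 1/10 ✓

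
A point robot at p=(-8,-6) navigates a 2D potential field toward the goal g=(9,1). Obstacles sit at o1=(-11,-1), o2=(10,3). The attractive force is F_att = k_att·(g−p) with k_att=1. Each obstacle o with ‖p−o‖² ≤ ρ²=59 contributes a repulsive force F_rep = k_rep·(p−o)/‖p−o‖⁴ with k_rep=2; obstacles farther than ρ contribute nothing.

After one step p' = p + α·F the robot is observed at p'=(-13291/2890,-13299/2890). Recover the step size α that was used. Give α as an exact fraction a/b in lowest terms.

α = 1/5

F_att = 1·(g−p) = 1·(17,7) = (17.0000,7.0000)
o1: d²=34 ≤ ρ²=59; F_rep = 2·(3,-5)/34² = (0.0052,-0.0087)
o2: d²=405 > ρ²=59 → inactive
F = F_att + ΣF_rep = (17.0052,6.9913)
Δp = p'−p = (3.4010,1.3983); α = Δx/Fx = (9829/2890) / (9829/578) = 1/5
check: Δy/Fy = (4041/2890) / (4041/578) = 1/5 ✓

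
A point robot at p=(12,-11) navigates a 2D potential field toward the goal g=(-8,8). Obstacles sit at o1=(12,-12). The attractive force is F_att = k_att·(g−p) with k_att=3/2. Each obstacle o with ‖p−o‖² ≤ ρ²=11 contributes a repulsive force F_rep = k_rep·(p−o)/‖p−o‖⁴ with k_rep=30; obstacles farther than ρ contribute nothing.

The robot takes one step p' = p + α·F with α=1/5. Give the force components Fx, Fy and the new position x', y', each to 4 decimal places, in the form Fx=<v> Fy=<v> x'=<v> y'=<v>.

F_att = 3/2·(g−p) = 3/2·(-20,19) = (-30.0000,28.5000)
o1: d²=1 ≤ ρ²=11; F_rep = 30·(0,1)/1² = (0.0000,30.0000)
F = F_att + ΣF_rep = (-30.0000,58.5000)
p' = p + 1/5·F = (6.0000,0.7000)

Fx=-30.0000 Fy=58.5000 x'=6.0000 y'=0.7000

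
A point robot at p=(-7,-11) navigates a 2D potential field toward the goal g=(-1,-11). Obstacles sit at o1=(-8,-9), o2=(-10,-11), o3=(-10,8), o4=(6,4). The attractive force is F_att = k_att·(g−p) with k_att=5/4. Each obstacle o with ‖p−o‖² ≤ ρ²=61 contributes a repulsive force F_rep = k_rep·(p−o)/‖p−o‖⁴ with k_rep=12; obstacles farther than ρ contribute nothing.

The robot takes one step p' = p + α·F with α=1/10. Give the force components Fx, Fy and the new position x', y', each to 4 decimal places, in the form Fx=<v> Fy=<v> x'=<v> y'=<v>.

Fx=8.4244 Fy=-0.9600 x'=-6.1576 y'=-11.0960

F_att = 5/4·(g−p) = 5/4·(6,0) = (7.5000,0.0000)
o1: d²=5 ≤ ρ²=61; F_rep = 12·(1,-2)/5² = (0.4800,-0.9600)
o2: d²=9 ≤ ρ²=61; F_rep = 12·(3,0)/9² = (0.4444,0.0000)
o3: d²=370 > ρ²=61 → inactive
o4: d²=394 > ρ²=61 → inactive
F = F_att + ΣF_rep = (8.4244,-0.9600)
p' = p + 1/10·F = (-6.1576,-11.0960)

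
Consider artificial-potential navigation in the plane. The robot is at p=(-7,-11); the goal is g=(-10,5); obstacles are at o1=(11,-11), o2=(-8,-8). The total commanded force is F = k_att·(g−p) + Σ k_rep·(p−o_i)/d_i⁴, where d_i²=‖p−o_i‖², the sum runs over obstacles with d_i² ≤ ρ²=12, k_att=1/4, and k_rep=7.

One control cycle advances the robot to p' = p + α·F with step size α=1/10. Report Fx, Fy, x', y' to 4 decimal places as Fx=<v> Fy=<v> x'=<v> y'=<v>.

Fx=-0.6800 Fy=3.7900 x'=-7.0680 y'=-10.6210

F_att = 1/4·(g−p) = 1/4·(-3,16) = (-0.7500,4.0000)
o1: d²=324 > ρ²=12 → inactive
o2: d²=10 ≤ ρ²=12; F_rep = 7·(1,-3)/10² = (0.0700,-0.2100)
F = F_att + ΣF_rep = (-0.6800,3.7900)
p' = p + 1/10·F = (-7.0680,-10.6210)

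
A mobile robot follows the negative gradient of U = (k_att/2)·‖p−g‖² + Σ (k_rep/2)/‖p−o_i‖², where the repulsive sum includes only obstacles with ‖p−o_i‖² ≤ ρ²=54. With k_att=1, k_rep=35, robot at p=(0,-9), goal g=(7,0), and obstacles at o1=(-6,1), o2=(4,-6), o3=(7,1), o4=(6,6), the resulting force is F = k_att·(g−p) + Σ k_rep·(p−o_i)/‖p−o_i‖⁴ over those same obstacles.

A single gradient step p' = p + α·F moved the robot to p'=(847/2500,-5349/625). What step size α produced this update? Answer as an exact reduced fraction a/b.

α = 1/20

F_att = 1·(g−p) = 1·(7,9) = (7.0000,9.0000)
o1: d²=136 > ρ²=54 → inactive
o2: d²=25 ≤ ρ²=54; F_rep = 35·(-4,-3)/25² = (-0.2240,-0.1680)
o3: d²=149 > ρ²=54 → inactive
o4: d²=261 > ρ²=54 → inactive
F = F_att + ΣF_rep = (6.7760,8.8320)
Δp = p'−p = (0.3388,0.4416); α = Δx/Fx = (847/2500) / (847/125) = 1/20
check: Δy/Fy = (276/625) / (1104/125) = 1/20 ✓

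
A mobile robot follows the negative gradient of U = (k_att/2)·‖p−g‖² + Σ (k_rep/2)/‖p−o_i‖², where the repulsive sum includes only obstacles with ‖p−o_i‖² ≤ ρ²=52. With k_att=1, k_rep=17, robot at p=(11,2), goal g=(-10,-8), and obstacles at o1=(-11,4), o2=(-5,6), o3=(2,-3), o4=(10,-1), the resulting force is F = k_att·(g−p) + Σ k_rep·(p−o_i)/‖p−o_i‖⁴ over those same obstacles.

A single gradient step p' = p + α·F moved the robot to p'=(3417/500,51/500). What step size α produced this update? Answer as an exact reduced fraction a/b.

F_att = 1·(g−p) = 1·(-21,-10) = (-21.0000,-10.0000)
o1: d²=488 > ρ²=52 → inactive
o2: d²=272 > ρ²=52 → inactive
o3: d²=106 > ρ²=52 → inactive
o4: d²=10 ≤ ρ²=52; F_rep = 17·(1,3)/10² = (0.1700,0.5100)
F = F_att + ΣF_rep = (-20.8300,-9.4900)
Δp = p'−p = (-4.1660,-1.8980); α = Δx/Fx = (-2083/500) / (-2083/100) = 1/5
check: Δy/Fy = (-949/500) / (-949/100) = 1/5 ✓

α = 1/5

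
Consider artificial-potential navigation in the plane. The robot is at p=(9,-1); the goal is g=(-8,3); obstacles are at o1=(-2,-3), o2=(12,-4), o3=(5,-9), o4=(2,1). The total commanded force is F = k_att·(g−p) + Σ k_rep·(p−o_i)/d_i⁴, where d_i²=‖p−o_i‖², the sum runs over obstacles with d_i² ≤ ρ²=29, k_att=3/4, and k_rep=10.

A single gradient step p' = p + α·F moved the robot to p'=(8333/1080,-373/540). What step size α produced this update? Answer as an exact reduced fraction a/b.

α = 1/10

F_att = 3/4·(g−p) = 3/4·(-17,4) = (-12.7500,3.0000)
o1: d²=125 > ρ²=29 → inactive
o2: d²=18 ≤ ρ²=29; F_rep = 10·(-3,3)/18² = (-0.0926,0.0926)
o3: d²=80 > ρ²=29 → inactive
o4: d²=53 > ρ²=29 → inactive
F = F_att + ΣF_rep = (-12.8426,3.0926)
Δp = p'−p = (-1.2843,0.3093); α = Δx/Fx = (-1387/1080) / (-1387/108) = 1/10
check: Δy/Fy = (167/540) / (167/54) = 1/10 ✓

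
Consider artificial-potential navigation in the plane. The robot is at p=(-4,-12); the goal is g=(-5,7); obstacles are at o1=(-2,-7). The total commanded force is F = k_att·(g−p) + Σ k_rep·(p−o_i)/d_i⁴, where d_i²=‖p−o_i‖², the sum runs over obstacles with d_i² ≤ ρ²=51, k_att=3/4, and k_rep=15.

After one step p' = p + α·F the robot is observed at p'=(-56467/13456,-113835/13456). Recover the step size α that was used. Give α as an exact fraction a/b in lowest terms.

F_att = 3/4·(g−p) = 3/4·(-1,19) = (-0.7500,14.2500)
o1: d²=29 ≤ ρ²=51; F_rep = 15·(-2,-5)/29² = (-0.0357,-0.0892)
F = F_att + ΣF_rep = (-0.7857,14.1608)
Δp = p'−p = (-0.1964,3.5402); α = Δx/Fx = (-2643/13456) / (-2643/3364) = 1/4
check: Δy/Fy = (47637/13456) / (47637/3364) = 1/4 ✓

α = 1/4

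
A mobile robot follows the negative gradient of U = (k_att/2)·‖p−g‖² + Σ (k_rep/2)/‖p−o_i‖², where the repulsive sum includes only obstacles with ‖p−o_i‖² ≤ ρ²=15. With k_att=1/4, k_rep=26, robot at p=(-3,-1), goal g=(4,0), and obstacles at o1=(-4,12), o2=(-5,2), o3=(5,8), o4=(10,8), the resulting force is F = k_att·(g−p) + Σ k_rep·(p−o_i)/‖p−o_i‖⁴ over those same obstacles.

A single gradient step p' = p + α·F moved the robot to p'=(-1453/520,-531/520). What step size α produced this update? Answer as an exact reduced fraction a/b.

F_att = 1/4·(g−p) = 1/4·(7,1) = (1.7500,0.2500)
o1: d²=170 > ρ²=15 → inactive
o2: d²=13 ≤ ρ²=15; F_rep = 26·(2,-3)/13² = (0.3077,-0.4615)
o3: d²=145 > ρ²=15 → inactive
o4: d²=250 > ρ²=15 → inactive
F = F_att + ΣF_rep = (2.0577,-0.2115)
Δp = p'−p = (0.2058,-0.0212); α = Δx/Fx = (107/520) / (107/52) = 1/10
check: Δy/Fy = (-11/520) / (-11/52) = 1/10 ✓

α = 1/10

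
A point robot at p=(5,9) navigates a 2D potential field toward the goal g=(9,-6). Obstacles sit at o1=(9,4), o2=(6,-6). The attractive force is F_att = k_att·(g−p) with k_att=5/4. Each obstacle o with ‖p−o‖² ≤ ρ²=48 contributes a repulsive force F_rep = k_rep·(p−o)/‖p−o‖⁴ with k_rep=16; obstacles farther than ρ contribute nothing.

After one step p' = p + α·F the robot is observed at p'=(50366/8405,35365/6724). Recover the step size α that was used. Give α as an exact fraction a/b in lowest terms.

α = 1/5

F_att = 5/4·(g−p) = 5/4·(4,-15) = (5.0000,-18.7500)
o1: d²=41 ≤ ρ²=48; F_rep = 16·(-4,5)/41² = (-0.0381,0.0476)
o2: d²=226 > ρ²=48 → inactive
F = F_att + ΣF_rep = (4.9619,-18.7024)
Δp = p'−p = (0.9924,-3.7405); α = Δx/Fx = (8341/8405) / (8341/1681) = 1/5
check: Δy/Fy = (-25151/6724) / (-125755/6724) = 1/5 ✓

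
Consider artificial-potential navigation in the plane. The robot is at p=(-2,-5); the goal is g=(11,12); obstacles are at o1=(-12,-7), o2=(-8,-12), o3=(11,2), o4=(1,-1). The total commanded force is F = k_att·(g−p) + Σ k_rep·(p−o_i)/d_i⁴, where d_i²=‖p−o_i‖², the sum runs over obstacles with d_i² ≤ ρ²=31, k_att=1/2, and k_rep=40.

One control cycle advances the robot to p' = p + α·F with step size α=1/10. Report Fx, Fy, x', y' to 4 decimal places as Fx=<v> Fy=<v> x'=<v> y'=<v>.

F_att = 1/2·(g−p) = 1/2·(13,17) = (6.5000,8.5000)
o1: d²=104 > ρ²=31 → inactive
o2: d²=85 > ρ²=31 → inactive
o3: d²=218 > ρ²=31 → inactive
o4: d²=25 ≤ ρ²=31; F_rep = 40·(-3,-4)/25² = (-0.1920,-0.2560)
F = F_att + ΣF_rep = (6.3080,8.2440)
p' = p + 1/10·F = (-1.3692,-4.1756)

Fx=6.3080 Fy=8.2440 x'=-1.3692 y'=-4.1756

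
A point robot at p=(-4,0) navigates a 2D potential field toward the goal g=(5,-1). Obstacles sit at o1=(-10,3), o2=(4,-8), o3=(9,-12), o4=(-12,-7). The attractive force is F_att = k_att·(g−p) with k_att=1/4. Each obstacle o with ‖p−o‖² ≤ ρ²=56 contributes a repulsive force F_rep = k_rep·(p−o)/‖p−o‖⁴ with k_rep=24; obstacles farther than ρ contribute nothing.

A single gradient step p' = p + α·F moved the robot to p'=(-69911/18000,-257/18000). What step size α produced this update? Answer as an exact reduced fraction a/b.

α = 1/20

F_att = 1/4·(g−p) = 1/4·(9,-1) = (2.2500,-0.2500)
o1: d²=45 ≤ ρ²=56; F_rep = 24·(6,-3)/45² = (0.0711,-0.0356)
o2: d²=128 > ρ²=56 → inactive
o3: d²=313 > ρ²=56 → inactive
o4: d²=113 > ρ²=56 → inactive
F = F_att + ΣF_rep = (2.3211,-0.2856)
Δp = p'−p = (0.1161,-0.0143); α = Δx/Fx = (2089/18000) / (2089/900) = 1/20
check: Δy/Fy = (-257/18000) / (-257/900) = 1/20 ✓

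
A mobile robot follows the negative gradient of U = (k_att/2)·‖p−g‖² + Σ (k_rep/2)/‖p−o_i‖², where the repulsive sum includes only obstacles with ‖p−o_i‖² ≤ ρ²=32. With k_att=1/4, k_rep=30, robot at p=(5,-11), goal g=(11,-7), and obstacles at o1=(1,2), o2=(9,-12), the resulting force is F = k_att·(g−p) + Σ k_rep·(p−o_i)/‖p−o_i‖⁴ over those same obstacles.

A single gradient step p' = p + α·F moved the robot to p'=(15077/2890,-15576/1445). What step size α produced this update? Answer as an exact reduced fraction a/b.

α = 1/5

F_att = 1/4·(g−p) = 1/4·(6,4) = (1.5000,1.0000)
o1: d²=185 > ρ²=32 → inactive
o2: d²=17 ≤ ρ²=32; F_rep = 30·(-4,1)/17² = (-0.4152,0.1038)
F = F_att + ΣF_rep = (1.0848,1.1038)
Δp = p'−p = (0.2170,0.2208); α = Δx/Fx = (627/2890) / (627/578) = 1/5
check: Δy/Fy = (319/1445) / (319/289) = 1/5 ✓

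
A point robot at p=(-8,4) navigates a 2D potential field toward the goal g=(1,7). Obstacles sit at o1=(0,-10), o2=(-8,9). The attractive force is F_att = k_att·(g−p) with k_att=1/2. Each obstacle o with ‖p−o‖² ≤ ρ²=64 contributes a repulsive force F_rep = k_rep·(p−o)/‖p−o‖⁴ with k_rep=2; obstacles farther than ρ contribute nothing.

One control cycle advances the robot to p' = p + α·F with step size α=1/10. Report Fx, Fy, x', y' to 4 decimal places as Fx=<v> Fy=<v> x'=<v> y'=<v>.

F_att = 1/2·(g−p) = 1/2·(9,3) = (4.5000,1.5000)
o1: d²=260 > ρ²=64 → inactive
o2: d²=25 ≤ ρ²=64; F_rep = 2·(0,-5)/25² = (0.0000,-0.0160)
F = F_att + ΣF_rep = (4.5000,1.4840)
p' = p + 1/10·F = (-7.5500,4.1484)

Fx=4.5000 Fy=1.4840 x'=-7.5500 y'=4.1484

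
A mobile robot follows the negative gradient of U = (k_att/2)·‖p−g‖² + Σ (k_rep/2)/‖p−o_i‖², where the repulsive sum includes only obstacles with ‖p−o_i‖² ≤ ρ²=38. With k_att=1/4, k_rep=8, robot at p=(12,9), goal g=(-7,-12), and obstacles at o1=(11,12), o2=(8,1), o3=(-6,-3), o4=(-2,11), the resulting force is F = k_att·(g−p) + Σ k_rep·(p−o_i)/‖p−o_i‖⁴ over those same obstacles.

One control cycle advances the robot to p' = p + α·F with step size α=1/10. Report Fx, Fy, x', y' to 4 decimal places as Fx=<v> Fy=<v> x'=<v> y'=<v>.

F_att = 1/4·(g−p) = 1/4·(-19,-21) = (-4.7500,-5.2500)
o1: d²=10 ≤ ρ²=38; F_rep = 8·(1,-3)/10² = (0.0800,-0.2400)
o2: d²=80 > ρ²=38 → inactive
o3: d²=468 > ρ²=38 → inactive
o4: d²=200 > ρ²=38 → inactive
F = F_att + ΣF_rep = (-4.6700,-5.4900)
p' = p + 1/10·F = (11.5330,8.4510)

Fx=-4.6700 Fy=-5.4900 x'=11.5330 y'=8.4510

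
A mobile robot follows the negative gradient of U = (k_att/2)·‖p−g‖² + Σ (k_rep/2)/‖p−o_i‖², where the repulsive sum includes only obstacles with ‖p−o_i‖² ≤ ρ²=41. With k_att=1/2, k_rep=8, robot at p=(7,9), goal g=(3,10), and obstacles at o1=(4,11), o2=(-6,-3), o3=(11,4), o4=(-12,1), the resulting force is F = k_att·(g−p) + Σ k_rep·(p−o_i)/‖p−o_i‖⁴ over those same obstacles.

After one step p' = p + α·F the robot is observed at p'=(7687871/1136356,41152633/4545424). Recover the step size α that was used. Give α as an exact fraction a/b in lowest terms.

α = 1/8

F_att = 1/2·(g−p) = 1/2·(-4,1) = (-2.0000,0.5000)
o1: d²=13 ≤ ρ²=41; F_rep = 8·(3,-2)/13² = (0.1420,-0.0947)
o2: d²=313 > ρ²=41 → inactive
o3: d²=41 ≤ ρ²=41; F_rep = 8·(-4,5)/41² = (-0.0190,0.0238)
o4: d²=425 > ρ²=41 → inactive
F = F_att + ΣF_rep = (-1.8770,0.4291)
Δp = p'−p = (-0.2346,0.0536); α = Δx/Fx = (-266621/1136356) / (-533242/284089) = 1/8
check: Δy/Fy = (243817/4545424) / (243817/568178) = 1/8 ✓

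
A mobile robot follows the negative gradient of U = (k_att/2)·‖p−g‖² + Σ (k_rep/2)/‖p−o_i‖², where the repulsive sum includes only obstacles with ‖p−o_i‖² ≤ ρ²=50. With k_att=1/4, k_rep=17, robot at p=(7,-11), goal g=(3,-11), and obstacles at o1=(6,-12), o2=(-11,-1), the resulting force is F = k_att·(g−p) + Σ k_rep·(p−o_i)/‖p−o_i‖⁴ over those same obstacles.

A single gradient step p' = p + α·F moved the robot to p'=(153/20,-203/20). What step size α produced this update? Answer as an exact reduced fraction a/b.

α = 1/5

F_att = 1/4·(g−p) = 1/4·(-4,0) = (-1.0000,0.0000)
o1: d²=2 ≤ ρ²=50; F_rep = 17·(1,1)/2² = (4.2500,4.2500)
o2: d²=424 > ρ²=50 → inactive
F = F_att + ΣF_rep = (3.2500,4.2500)
Δp = p'−p = (0.6500,0.8500); α = Δx/Fx = (13/20) / (13/4) = 1/5
check: Δy/Fy = (17/20) / (17/4) = 1/5 ✓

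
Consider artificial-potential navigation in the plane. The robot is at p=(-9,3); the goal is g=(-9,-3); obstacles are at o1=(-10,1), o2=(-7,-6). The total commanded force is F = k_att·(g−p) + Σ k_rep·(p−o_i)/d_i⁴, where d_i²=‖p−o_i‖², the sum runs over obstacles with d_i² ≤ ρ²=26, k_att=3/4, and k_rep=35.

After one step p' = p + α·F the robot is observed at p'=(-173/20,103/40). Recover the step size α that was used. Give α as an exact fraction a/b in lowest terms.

α = 1/4

F_att = 3/4·(g−p) = 3/4·(0,-6) = (0.0000,-4.5000)
o1: d²=5 ≤ ρ²=26; F_rep = 35·(1,2)/5² = (1.4000,2.8000)
o2: d²=85 > ρ²=26 → inactive
F = F_att + ΣF_rep = (1.4000,-1.7000)
Δp = p'−p = (0.3500,-0.4250); α = Δx/Fx = (7/20) / (7/5) = 1/4
check: Δy/Fy = (-17/40) / (-17/10) = 1/4 ✓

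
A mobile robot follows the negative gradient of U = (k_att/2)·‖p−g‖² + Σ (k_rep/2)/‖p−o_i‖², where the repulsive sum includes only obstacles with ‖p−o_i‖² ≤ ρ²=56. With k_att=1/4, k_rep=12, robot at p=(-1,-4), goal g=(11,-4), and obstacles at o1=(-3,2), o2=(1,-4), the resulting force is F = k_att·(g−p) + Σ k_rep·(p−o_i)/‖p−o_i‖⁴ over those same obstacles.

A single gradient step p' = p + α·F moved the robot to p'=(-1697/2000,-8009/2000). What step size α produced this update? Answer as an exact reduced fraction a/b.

F_att = 1/4·(g−p) = 1/4·(12,0) = (3.0000,0.0000)
o1: d²=40 ≤ ρ²=56; F_rep = 12·(2,-6)/40² = (0.0150,-0.0450)
o2: d²=4 ≤ ρ²=56; F_rep = 12·(-2,0)/4² = (-1.5000,0.0000)
F = F_att + ΣF_rep = (1.5150,-0.0450)
Δp = p'−p = (0.1515,-0.0045); α = Δx/Fx = (303/2000) / (303/200) = 1/10
check: Δy/Fy = (-9/2000) / (-9/200) = 1/10 ✓

α = 1/10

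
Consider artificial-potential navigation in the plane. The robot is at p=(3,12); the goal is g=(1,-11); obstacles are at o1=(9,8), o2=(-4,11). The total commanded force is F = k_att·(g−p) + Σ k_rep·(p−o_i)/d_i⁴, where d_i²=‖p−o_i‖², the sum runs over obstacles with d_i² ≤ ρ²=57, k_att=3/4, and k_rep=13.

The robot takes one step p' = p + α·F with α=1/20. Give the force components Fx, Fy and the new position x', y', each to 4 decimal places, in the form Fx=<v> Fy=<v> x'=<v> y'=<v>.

Fx=-1.4924 Fy=-17.2256 x'=2.9254 y'=11.1387

F_att = 3/4·(g−p) = 3/4·(-2,-23) = (-1.5000,-17.2500)
o1: d²=52 ≤ ρ²=57; F_rep = 13·(-6,4)/52² = (-0.0288,0.0192)
o2: d²=50 ≤ ρ²=57; F_rep = 13·(7,1)/50² = (0.0364,0.0052)
F = F_att + ΣF_rep = (-1.4924,-17.2256)
p' = p + 1/20·F = (2.9254,11.1387)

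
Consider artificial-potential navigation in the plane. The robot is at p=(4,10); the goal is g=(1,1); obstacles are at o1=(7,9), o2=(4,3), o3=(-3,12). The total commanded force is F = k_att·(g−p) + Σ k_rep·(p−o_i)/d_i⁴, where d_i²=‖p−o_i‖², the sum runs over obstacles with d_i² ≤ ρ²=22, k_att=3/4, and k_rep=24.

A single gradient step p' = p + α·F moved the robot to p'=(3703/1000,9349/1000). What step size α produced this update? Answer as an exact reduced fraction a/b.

α = 1/10

F_att = 3/4·(g−p) = 3/4·(-3,-9) = (-2.2500,-6.7500)
o1: d²=10 ≤ ρ²=22; F_rep = 24·(-3,1)/10² = (-0.7200,0.2400)
o2: d²=49 > ρ²=22 → inactive
o3: d²=53 > ρ²=22 → inactive
F = F_att + ΣF_rep = (-2.9700,-6.5100)
Δp = p'−p = (-0.2970,-0.6510); α = Δx/Fx = (-297/1000) / (-297/100) = 1/10
check: Δy/Fy = (-651/1000) / (-651/100) = 1/10 ✓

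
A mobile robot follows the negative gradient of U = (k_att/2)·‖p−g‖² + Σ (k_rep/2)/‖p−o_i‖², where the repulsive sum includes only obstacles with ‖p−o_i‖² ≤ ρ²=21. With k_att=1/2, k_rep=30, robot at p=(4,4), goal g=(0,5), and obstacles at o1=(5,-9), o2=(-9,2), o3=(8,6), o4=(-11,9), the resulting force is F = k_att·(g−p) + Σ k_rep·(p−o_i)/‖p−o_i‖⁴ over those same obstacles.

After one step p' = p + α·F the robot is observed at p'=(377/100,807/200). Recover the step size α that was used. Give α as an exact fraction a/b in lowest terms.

F_att = 1/2·(g−p) = 1/2·(-4,1) = (-2.0000,0.5000)
o1: d²=170 > ρ²=21 → inactive
o2: d²=173 > ρ²=21 → inactive
o3: d²=20 ≤ ρ²=21; F_rep = 30·(-4,-2)/20² = (-0.3000,-0.1500)
o4: d²=250 > ρ²=21 → inactive
F = F_att + ΣF_rep = (-2.3000,0.3500)
Δp = p'−p = (-0.2300,0.0350); α = Δx/Fx = (-23/100) / (-23/10) = 1/10
check: Δy/Fy = (7/200) / (7/20) = 1/10 ✓

α = 1/10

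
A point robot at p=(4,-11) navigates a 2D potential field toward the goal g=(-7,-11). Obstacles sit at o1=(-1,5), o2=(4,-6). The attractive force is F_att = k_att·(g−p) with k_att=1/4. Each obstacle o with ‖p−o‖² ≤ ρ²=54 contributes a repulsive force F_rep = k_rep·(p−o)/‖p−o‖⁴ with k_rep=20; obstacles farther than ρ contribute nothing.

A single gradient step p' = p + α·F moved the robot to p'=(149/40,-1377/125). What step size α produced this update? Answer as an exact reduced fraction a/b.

α = 1/10

F_att = 1/4·(g−p) = 1/4·(-11,0) = (-2.7500,0.0000)
o1: d²=281 > ρ²=54 → inactive
o2: d²=25 ≤ ρ²=54; F_rep = 20·(0,-5)/25² = (0.0000,-0.1600)
F = F_att + ΣF_rep = (-2.7500,-0.1600)
Δp = p'−p = (-0.2750,-0.0160); α = Δx/Fx = (-11/40) / (-11/4) = 1/10
check: Δy/Fy = (-2/125) / (-4/25) = 1/10 ✓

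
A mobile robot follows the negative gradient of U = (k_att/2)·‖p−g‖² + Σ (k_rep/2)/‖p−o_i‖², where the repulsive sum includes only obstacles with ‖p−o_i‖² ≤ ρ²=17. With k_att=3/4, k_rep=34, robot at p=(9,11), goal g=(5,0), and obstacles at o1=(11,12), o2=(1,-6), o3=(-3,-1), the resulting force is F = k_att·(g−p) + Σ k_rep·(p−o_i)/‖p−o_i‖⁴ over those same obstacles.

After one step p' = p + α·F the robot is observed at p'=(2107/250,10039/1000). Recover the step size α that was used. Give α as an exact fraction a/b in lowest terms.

F_att = 3/4·(g−p) = 3/4·(-4,-11) = (-3.0000,-8.2500)
o1: d²=5 ≤ ρ²=17; F_rep = 34·(-2,-1)/5² = (-2.7200,-1.3600)
o2: d²=353 > ρ²=17 → inactive
o3: d²=288 > ρ²=17 → inactive
F = F_att + ΣF_rep = (-5.7200,-9.6100)
Δp = p'−p = (-0.5720,-0.9610); α = Δx/Fx = (-143/250) / (-143/25) = 1/10
check: Δy/Fy = (-961/1000) / (-961/100) = 1/10 ✓

α = 1/10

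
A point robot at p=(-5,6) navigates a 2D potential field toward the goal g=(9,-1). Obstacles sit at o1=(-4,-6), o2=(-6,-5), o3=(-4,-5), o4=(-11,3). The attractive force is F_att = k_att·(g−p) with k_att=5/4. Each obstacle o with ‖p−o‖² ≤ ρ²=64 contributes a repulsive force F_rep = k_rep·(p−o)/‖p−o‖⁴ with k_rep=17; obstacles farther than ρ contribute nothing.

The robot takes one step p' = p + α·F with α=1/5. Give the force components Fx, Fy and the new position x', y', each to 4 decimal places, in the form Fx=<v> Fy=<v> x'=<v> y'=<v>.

Fx=17.5504 Fy=-8.7248 x'=-1.4899 y'=4.2550

F_att = 5/4·(g−p) = 5/4·(14,-7) = (17.5000,-8.7500)
o1: d²=145 > ρ²=64 → inactive
o2: d²=122 > ρ²=64 → inactive
o3: d²=122 > ρ²=64 → inactive
o4: d²=45 ≤ ρ²=64; F_rep = 17·(6,3)/45² = (0.0504,0.0252)
F = F_att + ΣF_rep = (17.5504,-8.7248)
p' = p + 1/5·F = (-1.4899,4.2550)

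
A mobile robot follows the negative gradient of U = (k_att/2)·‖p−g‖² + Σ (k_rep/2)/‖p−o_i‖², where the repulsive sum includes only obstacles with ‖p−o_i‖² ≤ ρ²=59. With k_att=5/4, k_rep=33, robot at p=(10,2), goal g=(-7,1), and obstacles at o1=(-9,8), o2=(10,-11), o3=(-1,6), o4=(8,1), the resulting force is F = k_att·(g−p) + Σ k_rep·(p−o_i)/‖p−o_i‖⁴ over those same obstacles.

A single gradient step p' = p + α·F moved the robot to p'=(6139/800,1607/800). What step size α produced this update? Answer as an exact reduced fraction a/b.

α = 1/8

F_att = 5/4·(g−p) = 5/4·(-17,-1) = (-21.2500,-1.2500)
o1: d²=397 > ρ²=59 → inactive
o2: d²=169 > ρ²=59 → inactive
o3: d²=137 > ρ²=59 → inactive
o4: d²=5 ≤ ρ²=59; F_rep = 33·(2,1)/5² = (2.6400,1.3200)
F = F_att + ΣF_rep = (-18.6100,0.0700)
Δp = p'−p = (-2.3262,0.0088); α = Δx/Fx = (-1861/800) / (-1861/100) = 1/8
check: Δy/Fy = (7/800) / (7/100) = 1/8 ✓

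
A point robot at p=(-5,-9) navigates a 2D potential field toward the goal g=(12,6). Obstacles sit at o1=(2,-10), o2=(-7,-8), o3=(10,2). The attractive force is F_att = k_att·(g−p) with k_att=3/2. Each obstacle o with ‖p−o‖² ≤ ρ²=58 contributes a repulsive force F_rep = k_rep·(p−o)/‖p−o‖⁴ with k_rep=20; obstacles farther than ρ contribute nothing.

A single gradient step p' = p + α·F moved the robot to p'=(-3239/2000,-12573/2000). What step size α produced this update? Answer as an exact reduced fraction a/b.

F_att = 3/2·(g−p) = 3/2·(17,15) = (25.5000,22.5000)
o1: d²=50 ≤ ρ²=58; F_rep = 20·(-7,1)/50² = (-0.0560,0.0080)
o2: d²=5 ≤ ρ²=58; F_rep = 20·(2,-1)/5² = (1.6000,-0.8000)
o3: d²=346 > ρ²=58 → inactive
F = F_att + ΣF_rep = (27.0440,21.7080)
Δp = p'−p = (3.3805,2.7135); α = Δx/Fx = (6761/2000) / (6761/250) = 1/8
check: Δy/Fy = (5427/2000) / (5427/250) = 1/8 ✓

α = 1/8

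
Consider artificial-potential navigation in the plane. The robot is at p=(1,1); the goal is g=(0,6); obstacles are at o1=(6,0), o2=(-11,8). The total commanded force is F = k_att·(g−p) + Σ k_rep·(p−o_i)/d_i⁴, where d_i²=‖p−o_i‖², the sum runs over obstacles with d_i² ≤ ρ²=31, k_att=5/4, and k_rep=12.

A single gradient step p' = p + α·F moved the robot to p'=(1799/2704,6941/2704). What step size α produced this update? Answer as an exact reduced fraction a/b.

F_att = 5/4·(g−p) = 5/4·(-1,5) = (-1.2500,6.2500)
o1: d²=26 ≤ ρ²=31; F_rep = 12·(-5,1)/26² = (-0.0888,0.0178)
o2: d²=193 > ρ²=31 → inactive
F = F_att + ΣF_rep = (-1.3388,6.2678)
Δp = p'−p = (-0.3347,1.5669); α = Δx/Fx = (-905/2704) / (-905/676) = 1/4
check: Δy/Fy = (4237/2704) / (4237/676) = 1/4 ✓

α = 1/4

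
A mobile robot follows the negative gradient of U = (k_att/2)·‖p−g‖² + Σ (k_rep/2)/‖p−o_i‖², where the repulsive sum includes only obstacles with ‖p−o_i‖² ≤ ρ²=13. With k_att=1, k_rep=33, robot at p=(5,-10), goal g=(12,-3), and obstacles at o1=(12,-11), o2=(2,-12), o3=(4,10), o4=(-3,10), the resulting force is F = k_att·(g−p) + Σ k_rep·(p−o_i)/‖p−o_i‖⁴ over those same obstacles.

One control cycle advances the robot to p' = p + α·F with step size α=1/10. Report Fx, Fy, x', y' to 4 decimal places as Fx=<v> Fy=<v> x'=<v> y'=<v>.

F_att = 1·(g−p) = 1·(7,7) = (7.0000,7.0000)
o1: d²=50 > ρ²=13 → inactive
o2: d²=13 ≤ ρ²=13; F_rep = 33·(3,2)/13² = (0.5858,0.3905)
o3: d²=401 > ρ²=13 → inactive
o4: d²=464 > ρ²=13 → inactive
F = F_att + ΣF_rep = (7.5858,7.3905)
p' = p + 1/10·F = (5.7586,-9.2609)

Fx=7.5858 Fy=7.3905 x'=5.7586 y'=-9.2609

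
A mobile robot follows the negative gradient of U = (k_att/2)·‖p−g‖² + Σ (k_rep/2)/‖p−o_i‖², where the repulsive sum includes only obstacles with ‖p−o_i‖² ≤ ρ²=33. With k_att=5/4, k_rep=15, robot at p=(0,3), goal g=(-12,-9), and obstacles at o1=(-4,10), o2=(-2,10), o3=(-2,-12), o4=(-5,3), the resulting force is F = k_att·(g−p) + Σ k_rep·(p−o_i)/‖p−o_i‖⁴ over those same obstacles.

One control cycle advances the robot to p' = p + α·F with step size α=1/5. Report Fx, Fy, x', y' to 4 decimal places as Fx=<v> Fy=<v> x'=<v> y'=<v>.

Fx=-14.8800 Fy=-15.0000 x'=-2.9760 y'=0.0000

F_att = 5/4·(g−p) = 5/4·(-12,-12) = (-15.0000,-15.0000)
o1: d²=65 > ρ²=33 → inactive
o2: d²=53 > ρ²=33 → inactive
o3: d²=229 > ρ²=33 → inactive
o4: d²=25 ≤ ρ²=33; F_rep = 15·(5,0)/25² = (0.1200,0.0000)
F = F_att + ΣF_rep = (-14.8800,-15.0000)
p' = p + 1/5·F = (-2.9760,0.0000)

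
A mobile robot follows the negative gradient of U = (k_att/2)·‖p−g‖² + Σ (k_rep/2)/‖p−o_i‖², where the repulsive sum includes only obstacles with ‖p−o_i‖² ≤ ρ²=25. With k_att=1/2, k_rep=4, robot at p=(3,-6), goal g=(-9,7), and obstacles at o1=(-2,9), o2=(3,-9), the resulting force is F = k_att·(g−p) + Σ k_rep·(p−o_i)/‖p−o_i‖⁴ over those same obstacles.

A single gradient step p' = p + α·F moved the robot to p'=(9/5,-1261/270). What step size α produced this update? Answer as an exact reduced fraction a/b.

α = 1/5

F_att = 1/2·(g−p) = 1/2·(-12,13) = (-6.0000,6.5000)
o1: d²=250 > ρ²=25 → inactive
o2: d²=9 ≤ ρ²=25; F_rep = 4·(0,3)/9² = (0.0000,0.1481)
F = F_att + ΣF_rep = (-6.0000,6.6481)
Δp = p'−p = (-1.2000,1.3296); α = Δx/Fx = (-6/5) / (-6) = 1/5
check: Δy/Fy = (359/270) / (359/54) = 1/5 ✓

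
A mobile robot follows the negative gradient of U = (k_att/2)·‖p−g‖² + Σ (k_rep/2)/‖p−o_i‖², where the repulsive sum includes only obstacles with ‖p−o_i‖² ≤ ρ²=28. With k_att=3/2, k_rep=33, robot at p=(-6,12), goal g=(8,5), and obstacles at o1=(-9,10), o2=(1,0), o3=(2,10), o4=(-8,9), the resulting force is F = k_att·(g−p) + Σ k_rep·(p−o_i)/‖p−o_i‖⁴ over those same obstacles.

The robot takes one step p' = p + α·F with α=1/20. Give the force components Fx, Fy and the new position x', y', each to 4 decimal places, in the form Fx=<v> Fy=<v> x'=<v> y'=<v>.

Fx=21.9763 Fy=-9.5237 x'=-4.9012 y'=11.5238

F_att = 3/2·(g−p) = 3/2·(14,-7) = (21.0000,-10.5000)
o1: d²=13 ≤ ρ²=28; F_rep = 33·(3,2)/13² = (0.5858,0.3905)
o2: d²=193 > ρ²=28 → inactive
o3: d²=68 > ρ²=28 → inactive
o4: d²=13 ≤ ρ²=28; F_rep = 33·(2,3)/13² = (0.3905,0.5858)
F = F_att + ΣF_rep = (21.9763,-9.5237)
p' = p + 1/20·F = (-4.9012,11.5238)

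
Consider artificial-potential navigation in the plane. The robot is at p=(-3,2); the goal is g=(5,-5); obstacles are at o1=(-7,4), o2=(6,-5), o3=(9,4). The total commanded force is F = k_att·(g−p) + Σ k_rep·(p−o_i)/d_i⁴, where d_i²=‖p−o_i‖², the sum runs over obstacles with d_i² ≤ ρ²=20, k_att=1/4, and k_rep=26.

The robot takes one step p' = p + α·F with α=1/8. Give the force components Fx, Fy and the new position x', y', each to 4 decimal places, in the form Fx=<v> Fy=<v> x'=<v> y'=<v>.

F_att = 1/4·(g−p) = 1/4·(8,-7) = (2.0000,-1.7500)
o1: d²=20 ≤ ρ²=20; F_rep = 26·(4,-2)/20² = (0.2600,-0.1300)
o2: d²=130 > ρ²=20 → inactive
o3: d²=148 > ρ²=20 → inactive
F = F_att + ΣF_rep = (2.2600,-1.8800)
p' = p + 1/8·F = (-2.7175,1.7650)

Fx=2.2600 Fy=-1.8800 x'=-2.7175 y'=1.7650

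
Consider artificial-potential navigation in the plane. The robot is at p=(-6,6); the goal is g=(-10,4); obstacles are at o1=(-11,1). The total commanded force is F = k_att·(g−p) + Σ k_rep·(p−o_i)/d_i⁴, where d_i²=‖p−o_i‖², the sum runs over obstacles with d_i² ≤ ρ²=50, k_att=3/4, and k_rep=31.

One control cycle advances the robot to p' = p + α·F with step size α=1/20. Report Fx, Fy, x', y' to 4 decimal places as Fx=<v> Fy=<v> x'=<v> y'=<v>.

F_att = 3/4·(g−p) = 3/4·(-4,-2) = (-3.0000,-1.5000)
o1: d²=50 ≤ ρ²=50; F_rep = 31·(5,5)/50² = (0.0620,0.0620)
F = F_att + ΣF_rep = (-2.9380,-1.4380)
p' = p + 1/20·F = (-6.1469,5.9281)

Fx=-2.9380 Fy=-1.4380 x'=-6.1469 y'=5.9281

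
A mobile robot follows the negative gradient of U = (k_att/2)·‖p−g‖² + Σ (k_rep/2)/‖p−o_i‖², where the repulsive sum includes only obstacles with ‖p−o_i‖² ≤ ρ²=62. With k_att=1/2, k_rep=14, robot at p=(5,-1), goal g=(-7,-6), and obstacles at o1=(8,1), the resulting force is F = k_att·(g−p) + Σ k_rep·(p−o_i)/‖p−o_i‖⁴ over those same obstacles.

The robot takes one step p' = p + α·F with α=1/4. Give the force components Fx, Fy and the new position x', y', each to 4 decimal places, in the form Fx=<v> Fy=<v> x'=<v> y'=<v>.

Fx=-6.2485 Fy=-2.6657 x'=3.4379 y'=-1.6664

F_att = 1/2·(g−p) = 1/2·(-12,-5) = (-6.0000,-2.5000)
o1: d²=13 ≤ ρ²=62; F_rep = 14·(-3,-2)/13² = (-0.2485,-0.1657)
F = F_att + ΣF_rep = (-6.2485,-2.6657)
p' = p + 1/4·F = (3.4379,-1.6664)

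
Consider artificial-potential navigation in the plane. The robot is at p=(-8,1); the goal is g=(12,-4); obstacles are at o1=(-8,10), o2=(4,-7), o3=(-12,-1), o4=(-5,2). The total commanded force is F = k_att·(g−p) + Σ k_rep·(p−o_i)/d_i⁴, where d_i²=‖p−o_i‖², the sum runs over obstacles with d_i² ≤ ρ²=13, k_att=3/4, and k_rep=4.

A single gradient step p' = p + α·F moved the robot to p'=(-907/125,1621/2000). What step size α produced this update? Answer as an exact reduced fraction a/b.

F_att = 3/4·(g−p) = 3/4·(20,-5) = (15.0000,-3.7500)
o1: d²=81 > ρ²=13 → inactive
o2: d²=208 > ρ²=13 → inactive
o3: d²=20 > ρ²=13 → inactive
o4: d²=10 ≤ ρ²=13; F_rep = 4·(-3,-1)/10² = (-0.1200,-0.0400)
F = F_att + ΣF_rep = (14.8800,-3.7900)
Δp = p'−p = (0.7440,-0.1895); α = Δx/Fx = (93/125) / (372/25) = 1/20
check: Δy/Fy = (-379/2000) / (-379/100) = 1/20 ✓

α = 1/20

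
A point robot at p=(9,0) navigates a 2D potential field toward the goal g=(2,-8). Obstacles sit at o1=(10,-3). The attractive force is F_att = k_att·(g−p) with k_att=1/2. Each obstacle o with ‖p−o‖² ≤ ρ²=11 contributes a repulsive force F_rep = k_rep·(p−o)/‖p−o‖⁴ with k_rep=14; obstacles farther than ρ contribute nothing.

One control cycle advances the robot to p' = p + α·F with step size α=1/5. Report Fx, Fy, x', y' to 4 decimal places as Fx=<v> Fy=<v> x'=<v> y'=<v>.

Fx=-3.6400 Fy=-3.5800 x'=8.2720 y'=-0.7160

F_att = 1/2·(g−p) = 1/2·(-7,-8) = (-3.5000,-4.0000)
o1: d²=10 ≤ ρ²=11; F_rep = 14·(-1,3)/10² = (-0.1400,0.4200)
F = F_att + ΣF_rep = (-3.6400,-3.5800)
p' = p + 1/5·F = (8.2720,-0.7160)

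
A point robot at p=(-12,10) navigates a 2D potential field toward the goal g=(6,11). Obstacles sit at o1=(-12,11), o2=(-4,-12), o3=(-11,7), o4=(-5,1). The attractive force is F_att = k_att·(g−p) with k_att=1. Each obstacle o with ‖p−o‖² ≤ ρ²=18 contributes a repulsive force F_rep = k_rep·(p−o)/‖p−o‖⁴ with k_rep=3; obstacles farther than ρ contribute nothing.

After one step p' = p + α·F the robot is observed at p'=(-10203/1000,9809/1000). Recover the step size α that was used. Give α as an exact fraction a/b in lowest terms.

α = 1/10

F_att = 1·(g−p) = 1·(18,1) = (18.0000,1.0000)
o1: d²=1 ≤ ρ²=18; F_rep = 3·(0,-1)/1² = (0.0000,-3.0000)
o2: d²=548 > ρ²=18 → inactive
o3: d²=10 ≤ ρ²=18; F_rep = 3·(-1,3)/10² = (-0.0300,0.0900)
o4: d²=130 > ρ²=18 → inactive
F = F_att + ΣF_rep = (17.9700,-1.9100)
Δp = p'−p = (1.7970,-0.1910); α = Δx/Fx = (1797/1000) / (1797/100) = 1/10
check: Δy/Fy = (-191/1000) / (-191/100) = 1/10 ✓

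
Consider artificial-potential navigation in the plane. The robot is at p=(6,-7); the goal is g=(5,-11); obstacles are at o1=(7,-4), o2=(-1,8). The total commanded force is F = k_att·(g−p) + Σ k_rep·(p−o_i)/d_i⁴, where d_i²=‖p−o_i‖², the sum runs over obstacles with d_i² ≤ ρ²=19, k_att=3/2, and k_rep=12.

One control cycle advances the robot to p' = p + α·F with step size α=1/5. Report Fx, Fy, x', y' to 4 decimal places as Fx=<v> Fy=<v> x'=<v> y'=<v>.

Fx=-1.6200 Fy=-6.3600 x'=5.6760 y'=-8.2720

F_att = 3/2·(g−p) = 3/2·(-1,-4) = (-1.5000,-6.0000)
o1: d²=10 ≤ ρ²=19; F_rep = 12·(-1,-3)/10² = (-0.1200,-0.3600)
o2: d²=274 > ρ²=19 → inactive
F = F_att + ΣF_rep = (-1.6200,-6.3600)
p' = p + 1/5·F = (5.6760,-8.2720)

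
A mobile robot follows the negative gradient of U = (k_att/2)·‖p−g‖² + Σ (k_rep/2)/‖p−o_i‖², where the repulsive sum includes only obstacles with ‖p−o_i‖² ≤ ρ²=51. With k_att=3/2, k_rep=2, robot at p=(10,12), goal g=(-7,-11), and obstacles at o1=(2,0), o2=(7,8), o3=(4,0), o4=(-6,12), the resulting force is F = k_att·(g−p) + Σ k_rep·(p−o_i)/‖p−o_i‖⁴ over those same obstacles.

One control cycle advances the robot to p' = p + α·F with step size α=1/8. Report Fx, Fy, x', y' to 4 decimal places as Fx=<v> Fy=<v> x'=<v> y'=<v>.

Fx=-25.4904 Fy=-34.4872 x'=6.8137 y'=7.6891

F_att = 3/2·(g−p) = 3/2·(-17,-23) = (-25.5000,-34.5000)
o1: d²=208 > ρ²=51 → inactive
o2: d²=25 ≤ ρ²=51; F_rep = 2·(3,4)/25² = (0.0096,0.0128)
o3: d²=180 > ρ²=51 → inactive
o4: d²=256 > ρ²=51 → inactive
F = F_att + ΣF_rep = (-25.4904,-34.4872)
p' = p + 1/8·F = (6.8137,7.6891)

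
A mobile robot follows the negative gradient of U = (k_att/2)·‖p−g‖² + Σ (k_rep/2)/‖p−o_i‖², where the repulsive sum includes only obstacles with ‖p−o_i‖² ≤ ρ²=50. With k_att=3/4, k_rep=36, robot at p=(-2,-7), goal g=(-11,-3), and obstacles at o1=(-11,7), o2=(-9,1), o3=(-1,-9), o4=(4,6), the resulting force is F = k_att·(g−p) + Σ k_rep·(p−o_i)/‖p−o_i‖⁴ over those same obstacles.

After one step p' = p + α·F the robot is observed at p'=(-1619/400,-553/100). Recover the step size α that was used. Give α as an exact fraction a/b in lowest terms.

F_att = 3/4·(g−p) = 3/4·(-9,4) = (-6.7500,3.0000)
o1: d²=277 > ρ²=50 → inactive
o2: d²=113 > ρ²=50 → inactive
o3: d²=5 ≤ ρ²=50; F_rep = 36·(-1,2)/5² = (-1.4400,2.8800)
o4: d²=205 > ρ²=50 → inactive
F = F_att + ΣF_rep = (-8.1900,5.8800)
Δp = p'−p = (-2.0475,1.4700); α = Δx/Fx = (-819/400) / (-819/100) = 1/4
check: Δy/Fy = (147/100) / (147/25) = 1/4 ✓

α = 1/4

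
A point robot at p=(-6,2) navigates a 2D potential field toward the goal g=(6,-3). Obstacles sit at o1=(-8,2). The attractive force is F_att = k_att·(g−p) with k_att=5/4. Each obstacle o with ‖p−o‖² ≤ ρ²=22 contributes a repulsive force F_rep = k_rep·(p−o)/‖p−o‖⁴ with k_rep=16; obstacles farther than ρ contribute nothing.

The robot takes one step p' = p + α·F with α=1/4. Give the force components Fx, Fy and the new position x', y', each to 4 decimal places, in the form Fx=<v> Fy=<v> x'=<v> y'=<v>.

Fx=17.0000 Fy=-6.2500 x'=-1.7500 y'=0.4375

F_att = 5/4·(g−p) = 5/4·(12,-5) = (15.0000,-6.2500)
o1: d²=4 ≤ ρ²=22; F_rep = 16·(2,0)/4² = (2.0000,0.0000)
F = F_att + ΣF_rep = (17.0000,-6.2500)
p' = p + 1/4·F = (-1.7500,0.4375)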